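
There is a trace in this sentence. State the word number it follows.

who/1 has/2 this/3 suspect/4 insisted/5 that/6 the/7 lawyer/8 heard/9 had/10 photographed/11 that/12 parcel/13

9

The displaced element is "who" (word 1).
It is linked across 2 clause boundaries (that → Ø).
It functions as the subject of "photographed", so the gap sits immediately after word 9 ("heard").
Base order: This suspect has insisted that the lawyer heard that who had photographed that parcel.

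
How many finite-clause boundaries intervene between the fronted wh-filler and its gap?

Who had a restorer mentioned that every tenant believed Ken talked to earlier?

"who" is extracted from the PP object of "talked".
Boundaries crossed, outermost first: [that], [Ø] — 2 in total.

2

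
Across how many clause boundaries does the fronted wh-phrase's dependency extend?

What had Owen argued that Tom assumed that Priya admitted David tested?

"what" is extracted from the object of "tested".
Boundaries crossed, outermost first: [that], [that], [Ø] — 3 in total.

3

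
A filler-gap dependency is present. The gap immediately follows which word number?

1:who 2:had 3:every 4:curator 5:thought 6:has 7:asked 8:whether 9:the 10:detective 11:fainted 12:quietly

5

The displaced element is "who" (word 1).
It is linked across 1 clause boundary (Ø).
It functions as the subject of "asked", so the gap sits immediately after word 5 ("thought").
Base order: Every curator had thought that who has asked whether the detective fainted quietly.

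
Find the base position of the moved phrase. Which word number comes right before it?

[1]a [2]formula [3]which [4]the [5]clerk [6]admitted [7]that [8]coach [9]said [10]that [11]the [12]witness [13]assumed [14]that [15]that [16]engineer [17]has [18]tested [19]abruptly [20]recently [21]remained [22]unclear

The displaced element is "a formula" (word 2).
It is linked across 3 clause boundaries (Ø → that → that).
It functions as the direct object of "tested", so the gap sits immediately after word 18 ("tested").
Base order: The clerk admitted that coach said that the witness assumed that that engineer has tested a formula abruptly recently.

18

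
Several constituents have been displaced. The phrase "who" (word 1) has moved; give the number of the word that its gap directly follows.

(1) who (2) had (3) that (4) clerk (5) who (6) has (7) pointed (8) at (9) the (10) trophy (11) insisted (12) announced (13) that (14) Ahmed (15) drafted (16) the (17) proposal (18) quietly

The displaced element is "who" (word 1).
It is linked across 1 clause boundary (Ø).
It functions as the subject of "announced", so the gap sits immediately after word 11 ("insisted").
Base order: That clerk who has pointed at the trophy had insisted that who announced that Ahmed drafted the proposal quietly.

11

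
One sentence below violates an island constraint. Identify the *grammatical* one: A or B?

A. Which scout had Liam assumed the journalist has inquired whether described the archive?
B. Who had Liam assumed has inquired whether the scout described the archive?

In A, the wh-phrase is extracted from inside a wh-island (introduced by "whether"), which blocks movement.
In B, the extraction path crosses only that-complement boundaries, which are transparent.
So B is grammatical.

B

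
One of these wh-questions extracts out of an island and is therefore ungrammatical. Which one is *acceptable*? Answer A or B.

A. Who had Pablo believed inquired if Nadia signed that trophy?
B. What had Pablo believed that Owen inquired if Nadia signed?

In B, the wh-phrase is extracted from inside a wh-island (introduced by "if"), which blocks movement.
In A, the extraction path crosses only that-complement boundaries, which are transparent.
So A is grammatical.

A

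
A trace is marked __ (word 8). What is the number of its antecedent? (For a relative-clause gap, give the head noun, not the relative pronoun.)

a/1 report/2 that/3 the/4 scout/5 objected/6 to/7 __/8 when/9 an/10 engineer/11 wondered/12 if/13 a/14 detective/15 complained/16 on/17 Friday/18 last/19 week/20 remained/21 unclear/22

The gap at 8 is the prepositional object of "objected", inside a relative clause.
The relative pronoun is "that" (word 3); it is bound by the head noun immediately before it.
Its filler is the head noun "report", at word 2.

2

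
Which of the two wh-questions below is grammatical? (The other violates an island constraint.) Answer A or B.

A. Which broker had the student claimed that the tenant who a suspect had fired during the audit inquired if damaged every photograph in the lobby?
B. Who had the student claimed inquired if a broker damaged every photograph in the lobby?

In A, the wh-phrase is extracted from inside a wh-island (introduced by "if"), which blocks movement.
In B, the extraction path crosses only that-complement boundaries, which are transparent.
So B is grammatical.

B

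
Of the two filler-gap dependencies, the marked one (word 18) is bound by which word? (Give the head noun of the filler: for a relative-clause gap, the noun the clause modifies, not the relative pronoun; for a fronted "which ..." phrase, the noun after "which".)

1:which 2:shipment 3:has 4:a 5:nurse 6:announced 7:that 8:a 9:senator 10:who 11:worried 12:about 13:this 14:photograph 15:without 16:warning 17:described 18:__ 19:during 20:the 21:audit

2

The marked gap is the direct object of "described".
Its filler is the fronted wh-phrase "which shipment", at word 2.
(The other dependency links word 9 to a gap after word 10.)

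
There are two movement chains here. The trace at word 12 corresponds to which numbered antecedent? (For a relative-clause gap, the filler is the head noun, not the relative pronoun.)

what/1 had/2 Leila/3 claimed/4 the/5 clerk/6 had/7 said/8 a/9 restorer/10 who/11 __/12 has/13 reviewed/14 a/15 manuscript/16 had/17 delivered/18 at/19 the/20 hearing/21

10

The marked gap is inside the relative clause, the subject of "reviewed".
Its filler is the head noun "restorer" (via "who"), at word 10.
(The other dependency links word 1 to a gap after word 18.)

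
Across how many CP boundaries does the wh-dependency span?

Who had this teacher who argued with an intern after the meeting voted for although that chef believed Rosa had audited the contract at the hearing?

0

"who" originates inside the matrix clause — no clause boundary is crossed.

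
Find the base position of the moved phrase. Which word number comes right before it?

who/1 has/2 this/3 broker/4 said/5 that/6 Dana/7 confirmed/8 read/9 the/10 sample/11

8

The displaced element is "who" (word 1).
It is linked across 2 clause boundaries (that → Ø).
It functions as the subject of "read", so the gap sits immediately after word 8 ("confirmed").
Base order: This broker has said that Dana confirmed that who read the sample.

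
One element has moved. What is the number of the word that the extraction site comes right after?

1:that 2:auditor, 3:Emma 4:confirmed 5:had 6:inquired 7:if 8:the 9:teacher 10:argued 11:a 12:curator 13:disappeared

The displaced element is "that auditor" (word 2).
It is linked across 1 clause boundary (Ø).
It functions as the subject of "inquired", so the gap sits immediately after word 4 ("confirmed").
Base order: Emma confirmed that auditor had inquired if the teacher argued a curator disappeared.

4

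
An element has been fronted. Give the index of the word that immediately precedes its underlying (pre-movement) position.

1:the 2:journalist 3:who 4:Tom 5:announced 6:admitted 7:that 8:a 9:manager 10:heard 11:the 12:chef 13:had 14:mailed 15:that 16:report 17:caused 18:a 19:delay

5

The displaced element is "the journalist" (word 2).
It is linked across 1 clause boundary (Ø).
It functions as the subject of "admitted", so the gap sits immediately after word 5 ("announced").
Base order: Tom announced that the journalist admitted that a manager heard the chef had mailed that report.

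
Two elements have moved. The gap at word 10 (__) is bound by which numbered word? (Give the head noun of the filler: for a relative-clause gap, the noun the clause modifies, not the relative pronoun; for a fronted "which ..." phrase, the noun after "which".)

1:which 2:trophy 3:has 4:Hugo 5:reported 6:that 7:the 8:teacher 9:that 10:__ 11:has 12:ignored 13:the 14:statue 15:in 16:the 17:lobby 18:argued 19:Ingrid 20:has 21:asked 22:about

The marked gap is inside the relative clause, the subject of "ignored".
Its filler is the head noun "teacher" (via "that"), at word 8.
(The other dependency links word 2 to a gap after word 22.)

8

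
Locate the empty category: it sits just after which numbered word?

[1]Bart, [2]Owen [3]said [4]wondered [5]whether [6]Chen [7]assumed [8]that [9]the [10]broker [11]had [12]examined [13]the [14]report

The displaced element is "Bart" (word 1).
It is linked across 1 clause boundary (Ø).
It functions as the subject of "wondered", so the gap sits immediately after word 3 ("said").
Base order: Owen said Bart wondered whether Chen assumed that the broker had examined the report.

3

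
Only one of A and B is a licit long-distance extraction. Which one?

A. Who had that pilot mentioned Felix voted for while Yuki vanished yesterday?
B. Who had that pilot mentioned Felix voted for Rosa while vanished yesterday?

In B, the wh-phrase is extracted from inside an adjunct island (introduced by "while"), which blocks movement.
In A, the extraction path crosses only that-complement boundaries, which are transparent.
So A is grammatical.

A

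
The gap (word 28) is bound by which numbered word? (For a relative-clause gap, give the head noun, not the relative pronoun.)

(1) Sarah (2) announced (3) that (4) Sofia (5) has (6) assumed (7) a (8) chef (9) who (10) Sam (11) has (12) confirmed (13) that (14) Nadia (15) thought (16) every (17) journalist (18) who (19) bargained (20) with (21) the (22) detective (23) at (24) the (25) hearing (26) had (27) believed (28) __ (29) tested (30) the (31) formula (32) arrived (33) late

The gap at 28 is the subject of "tested", inside a relative clause.
The relative pronoun is "who" (word 9); it is bound by the head noun immediately before it.
Its filler is the head noun "chef", at word 8.

8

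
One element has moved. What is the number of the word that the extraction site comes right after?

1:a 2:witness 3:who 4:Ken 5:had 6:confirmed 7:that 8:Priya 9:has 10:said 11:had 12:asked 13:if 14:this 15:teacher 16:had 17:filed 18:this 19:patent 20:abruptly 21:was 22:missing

10

The displaced element is "a witness" (word 2).
It is linked across 2 clause boundaries (that → Ø).
It functions as the subject of "asked", so the gap sits immediately after word 10 ("said").
Base order: Ken had confirmed that Priya has said that a witness had asked if this teacher had filed this patent abruptly.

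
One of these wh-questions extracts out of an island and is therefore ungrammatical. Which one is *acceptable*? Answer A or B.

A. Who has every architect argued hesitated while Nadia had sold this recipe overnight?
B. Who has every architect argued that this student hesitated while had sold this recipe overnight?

In B, the wh-phrase is extracted from inside an adjunct island (introduced by "while"), which blocks movement.
In A, the extraction path crosses only that-complement boundaries, which are transparent.
So A is grammatical.

A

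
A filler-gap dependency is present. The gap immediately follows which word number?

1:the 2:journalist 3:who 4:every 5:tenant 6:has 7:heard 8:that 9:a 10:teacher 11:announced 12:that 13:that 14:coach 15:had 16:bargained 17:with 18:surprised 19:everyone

17

The displaced element is "the journalist" (word 2).
It is linked across 2 clause boundaries (that → that).
It functions as the object of the preposition "with" of "bargained", so the gap sits immediately after word 17 ("with").
Base order: Every tenant has heard that a teacher announced that that coach had bargained with the journalist.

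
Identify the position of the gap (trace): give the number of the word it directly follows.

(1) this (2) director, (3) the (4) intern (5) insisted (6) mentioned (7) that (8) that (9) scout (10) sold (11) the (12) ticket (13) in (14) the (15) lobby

The displaced element is "this director" (word 2).
It is linked across 1 clause boundary (Ø).
It functions as the subject of "mentioned", so the gap sits immediately after word 5 ("insisted").
Base order: The intern insisted that this director mentioned that that scout sold the ticket in the lobby.

5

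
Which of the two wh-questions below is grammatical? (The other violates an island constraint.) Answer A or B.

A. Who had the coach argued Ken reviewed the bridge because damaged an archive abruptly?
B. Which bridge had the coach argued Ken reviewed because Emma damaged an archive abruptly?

In A, the wh-phrase is extracted from inside an adjunct island (introduced by "because"), which blocks movement.
In B, the extraction path crosses only that-complement boundaries, which are transparent.
So B is grammatical.

B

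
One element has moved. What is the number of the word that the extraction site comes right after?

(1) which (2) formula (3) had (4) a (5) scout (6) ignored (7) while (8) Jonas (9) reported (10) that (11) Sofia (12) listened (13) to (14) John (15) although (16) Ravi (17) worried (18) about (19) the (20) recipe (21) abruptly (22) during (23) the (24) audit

The displaced element is "which formula" (word 2).
It functions as the direct object of "ignored", so the gap sits immediately after word 6 ("ignored").
Base order: A scout had ignored which formula while Jonas reported that Sofia listened to John although Ravi worried about the recipe abruptly during the audit.

6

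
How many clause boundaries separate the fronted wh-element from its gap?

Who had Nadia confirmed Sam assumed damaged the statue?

2

"who" is extracted from the subject of "damaged".
Boundaries crossed, outermost first: [Ø], [Ø] — 2 in total.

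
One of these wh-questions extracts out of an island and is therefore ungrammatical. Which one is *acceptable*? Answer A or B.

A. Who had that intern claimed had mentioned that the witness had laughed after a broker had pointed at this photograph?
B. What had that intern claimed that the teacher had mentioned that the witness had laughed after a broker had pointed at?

A

In B, the wh-phrase is extracted from inside an adjunct island (introduced by "after"), which blocks movement.
In A, the extraction path crosses only that-complement boundaries, which are transparent.
So A is grammatical.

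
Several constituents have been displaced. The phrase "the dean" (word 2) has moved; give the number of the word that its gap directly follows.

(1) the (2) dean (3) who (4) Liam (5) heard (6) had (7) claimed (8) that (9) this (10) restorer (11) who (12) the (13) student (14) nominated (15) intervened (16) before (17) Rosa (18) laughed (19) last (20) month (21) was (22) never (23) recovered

The displaced element is "the dean" (word 2).
It is linked across 1 clause boundary (Ø).
It functions as the subject of "claimed", so the gap sits immediately after word 5 ("heard").
Base order: Liam heard that the dean had claimed that this restorer who the student nominated intervened before Rosa laughed last month.

5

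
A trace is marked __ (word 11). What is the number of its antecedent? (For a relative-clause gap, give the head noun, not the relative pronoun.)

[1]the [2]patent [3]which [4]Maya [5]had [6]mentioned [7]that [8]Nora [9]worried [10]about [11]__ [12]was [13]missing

2

The gap at 11 is the prepositional object of "worried", inside a relative clause.
The relative pronoun is "which" (word 3); it is bound by the head noun immediately before it.
Its filler is the head noun "patent", at word 2.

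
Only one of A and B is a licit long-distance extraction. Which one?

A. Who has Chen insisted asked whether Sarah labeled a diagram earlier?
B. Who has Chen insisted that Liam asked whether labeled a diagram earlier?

In B, the wh-phrase is extracted from inside a wh-island (introduced by "whether"), which blocks movement.
In A, the extraction path crosses only that-complement boundaries, which are transparent.
So A is grammatical.

A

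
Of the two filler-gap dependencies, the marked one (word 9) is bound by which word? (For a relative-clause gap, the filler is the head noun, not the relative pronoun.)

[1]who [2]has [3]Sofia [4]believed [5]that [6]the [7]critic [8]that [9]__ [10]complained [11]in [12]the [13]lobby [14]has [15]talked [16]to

7

The marked gap is inside the relative clause, the subject of "complained".
Its filler is the head noun "critic" (via "that"), at word 7.
(The other dependency links word 1 to a gap after word 16.)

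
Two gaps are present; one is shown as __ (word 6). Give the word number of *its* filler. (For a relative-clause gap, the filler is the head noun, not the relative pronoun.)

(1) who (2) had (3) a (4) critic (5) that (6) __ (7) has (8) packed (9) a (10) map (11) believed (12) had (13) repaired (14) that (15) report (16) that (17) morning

The marked gap is inside the relative clause, the subject of "packed".
Its filler is the head noun "critic" (via "that"), at word 4.
(The other dependency links word 1 to a gap after word 11.)

4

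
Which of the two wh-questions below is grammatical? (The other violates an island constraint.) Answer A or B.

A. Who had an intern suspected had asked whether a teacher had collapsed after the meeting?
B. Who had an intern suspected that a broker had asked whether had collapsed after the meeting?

A

In B, the wh-phrase is extracted from inside a wh-island (introduced by "whether"), which blocks movement.
In A, the extraction path crosses only that-complement boundaries, which are transparent.
So A is grammatical.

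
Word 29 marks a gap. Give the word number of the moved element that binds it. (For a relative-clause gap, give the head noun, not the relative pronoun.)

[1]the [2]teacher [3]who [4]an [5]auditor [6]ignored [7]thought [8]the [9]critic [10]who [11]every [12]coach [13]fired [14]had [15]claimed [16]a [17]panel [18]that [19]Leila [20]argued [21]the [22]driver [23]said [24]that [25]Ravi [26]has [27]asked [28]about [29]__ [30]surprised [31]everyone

The gap at 29 is the prepositional object of "asked", inside a relative clause.
The relative pronoun is "that" (word 18); it is bound by the head noun immediately before it.
Its filler is the head noun "panel", at word 17.

17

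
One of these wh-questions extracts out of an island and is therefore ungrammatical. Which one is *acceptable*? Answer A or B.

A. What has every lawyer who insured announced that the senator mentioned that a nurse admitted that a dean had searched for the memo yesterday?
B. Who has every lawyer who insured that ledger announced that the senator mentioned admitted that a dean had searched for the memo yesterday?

In A, the wh-phrase is extracted from inside a complex-NP island (relative clause) (introduced by "who"), which blocks movement.
In B, the extraction path crosses only that-complement boundaries, which are transparent.
So B is grammatical.

B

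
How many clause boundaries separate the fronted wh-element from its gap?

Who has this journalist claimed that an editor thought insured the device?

2

"who" is extracted from the subject of "insured".
Boundaries crossed, outermost first: [that], [Ø] — 2 in total.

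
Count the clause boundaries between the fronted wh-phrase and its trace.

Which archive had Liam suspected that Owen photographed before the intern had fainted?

"which archive" is extracted from the object of "photographed".
Boundaries crossed, outermost first: [that] — 1 in total.

1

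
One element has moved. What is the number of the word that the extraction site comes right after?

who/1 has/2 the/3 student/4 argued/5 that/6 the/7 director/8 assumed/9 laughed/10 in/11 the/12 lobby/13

The displaced element is "who" (word 1).
It is linked across 2 clause boundaries (that → Ø).
It functions as the subject of "laughed", so the gap sits immediately after word 9 ("assumed").
Base order: The student has argued that the director assumed that who laughed in the lobby.

9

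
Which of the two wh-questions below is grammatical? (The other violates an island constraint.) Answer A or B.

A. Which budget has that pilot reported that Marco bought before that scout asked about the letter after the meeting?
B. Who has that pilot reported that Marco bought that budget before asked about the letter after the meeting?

A

In B, the wh-phrase is extracted from inside an adjunct island (introduced by "before"), which blocks movement.
In A, the extraction path crosses only that-complement boundaries, which are transparent.
So A is grammatical.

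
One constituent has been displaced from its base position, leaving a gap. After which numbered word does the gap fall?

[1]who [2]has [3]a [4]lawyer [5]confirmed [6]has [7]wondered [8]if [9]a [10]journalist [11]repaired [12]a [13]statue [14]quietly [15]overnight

The displaced element is "who" (word 1).
It is linked across 1 clause boundary (Ø).
It functions as the subject of "wondered", so the gap sits immediately after word 5 ("confirmed").
Base order: A lawyer has confirmed that who has wondered if a journalist repaired a statue quietly overnight.

5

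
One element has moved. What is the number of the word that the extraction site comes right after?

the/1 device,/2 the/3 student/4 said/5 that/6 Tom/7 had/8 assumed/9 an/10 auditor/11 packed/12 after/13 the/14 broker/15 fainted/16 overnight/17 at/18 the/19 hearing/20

12

The displaced element is "the device" (word 2).
It is linked across 2 clause boundaries (that → Ø).
It functions as the direct object of "packed", so the gap sits immediately after word 12 ("packed").
Base order: The student said that Tom had assumed an auditor packed the device after the broker fainted overnight at the hearing.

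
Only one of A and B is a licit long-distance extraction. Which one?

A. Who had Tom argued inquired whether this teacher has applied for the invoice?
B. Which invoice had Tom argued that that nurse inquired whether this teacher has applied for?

In B, the wh-phrase is extracted from inside a wh-island (introduced by "whether"), which blocks movement.
In A, the extraction path crosses only that-complement boundaries, which are transparent.
So A is grammatical.

A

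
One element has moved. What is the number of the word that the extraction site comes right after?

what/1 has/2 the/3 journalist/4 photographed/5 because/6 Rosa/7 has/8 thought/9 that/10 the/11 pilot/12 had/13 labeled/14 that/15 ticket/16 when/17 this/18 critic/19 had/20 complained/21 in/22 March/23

The displaced element is "what" (word 1).
It functions as the direct object of "photographed", so the gap sits immediately after word 5 ("photographed").
Base order: The journalist has photographed what because Rosa has thought that the pilot had labeled that ticket when this critic had complained in March.

5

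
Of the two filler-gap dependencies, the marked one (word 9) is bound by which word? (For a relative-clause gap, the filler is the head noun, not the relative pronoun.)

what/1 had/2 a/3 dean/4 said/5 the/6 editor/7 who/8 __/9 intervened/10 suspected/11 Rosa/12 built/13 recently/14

7

The marked gap is inside the relative clause, the subject of "intervened".
Its filler is the head noun "editor" (via "who"), at word 7.
(The other dependency links word 1 to a gap after word 13.)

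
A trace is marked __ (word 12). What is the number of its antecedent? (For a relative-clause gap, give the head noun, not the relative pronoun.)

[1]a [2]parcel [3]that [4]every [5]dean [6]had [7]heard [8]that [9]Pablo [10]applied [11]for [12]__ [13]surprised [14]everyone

2

The gap at 12 is the prepositional object of "applied", inside a relative clause.
The relative pronoun is "that" (word 3); it is bound by the head noun immediately before it.
Its filler is the head noun "parcel", at word 2.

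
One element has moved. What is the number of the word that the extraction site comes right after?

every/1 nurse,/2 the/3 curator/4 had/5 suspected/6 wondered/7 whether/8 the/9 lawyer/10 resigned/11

The displaced element is "every nurse" (word 2).
It is linked across 1 clause boundary (Ø).
It functions as the subject of "wondered", so the gap sits immediately after word 6 ("suspected").
Base order: The curator had suspected that every nurse wondered whether the lawyer resigned.

6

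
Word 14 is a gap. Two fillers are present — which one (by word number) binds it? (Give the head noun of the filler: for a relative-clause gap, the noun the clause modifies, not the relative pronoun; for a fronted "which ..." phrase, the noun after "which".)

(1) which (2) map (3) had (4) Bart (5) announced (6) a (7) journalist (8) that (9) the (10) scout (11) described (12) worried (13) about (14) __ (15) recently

The marked gap is the object of the preposition "about" of "worried".
Its filler is the fronted wh-phrase "which map", at word 2.
(The other dependency links word 7 to a gap after word 11.)

2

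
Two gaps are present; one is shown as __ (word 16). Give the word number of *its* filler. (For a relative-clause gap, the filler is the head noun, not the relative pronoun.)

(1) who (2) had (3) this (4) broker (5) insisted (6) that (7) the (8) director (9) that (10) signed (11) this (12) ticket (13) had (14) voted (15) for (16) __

1

The marked gap is the object of the preposition "for" of "voted".
Its filler is the fronted wh-phrase "who", at word 1.
(The other dependency links word 8 to a gap after word 9.)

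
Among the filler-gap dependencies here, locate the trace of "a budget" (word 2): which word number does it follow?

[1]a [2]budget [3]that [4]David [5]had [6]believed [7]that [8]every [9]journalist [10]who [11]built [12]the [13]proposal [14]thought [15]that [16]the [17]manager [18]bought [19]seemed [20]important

18

The displaced element is "a budget" (word 2).
It is linked across 2 clause boundaries (that → that).
It functions as the direct object of "bought", so the gap sits immediately after word 18 ("bought").
Base order: David had believed that every journalist who built the proposal thought that the manager bought a budget.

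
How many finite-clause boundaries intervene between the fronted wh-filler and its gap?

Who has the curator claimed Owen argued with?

"who" is extracted from the PP object of "argued".
Boundaries crossed, outermost first: [Ø] — 1 in total.

1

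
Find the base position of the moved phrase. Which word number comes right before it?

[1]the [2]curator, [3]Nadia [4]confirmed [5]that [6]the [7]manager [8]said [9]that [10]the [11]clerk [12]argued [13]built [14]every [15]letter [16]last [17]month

The displaced element is "the curator" (word 2).
It is linked across 3 clause boundaries (that → that → Ø).
It functions as the subject of "built", so the gap sits immediately after word 12 ("argued").
Base order: Nadia confirmed that the manager said that the clerk argued that the curator built every letter last month.

12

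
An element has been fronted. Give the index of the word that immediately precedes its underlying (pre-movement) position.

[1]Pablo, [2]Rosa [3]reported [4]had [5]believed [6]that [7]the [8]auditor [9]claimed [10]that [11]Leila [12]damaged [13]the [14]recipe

The displaced element is "Pablo" (word 1).
It is linked across 1 clause boundary (Ø).
It functions as the subject of "believed", so the gap sits immediately after word 3 ("reported").
Base order: Rosa reported that Pablo had believed that the auditor claimed that Leila damaged the recipe.

3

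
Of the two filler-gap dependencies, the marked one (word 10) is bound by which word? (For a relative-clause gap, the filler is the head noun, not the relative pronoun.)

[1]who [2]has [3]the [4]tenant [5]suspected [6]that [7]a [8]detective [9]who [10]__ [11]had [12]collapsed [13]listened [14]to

8

The marked gap is inside the relative clause, the subject of "collapsed".
Its filler is the head noun "detective" (via "who"), at word 8.
(The other dependency links word 1 to a gap after word 14.)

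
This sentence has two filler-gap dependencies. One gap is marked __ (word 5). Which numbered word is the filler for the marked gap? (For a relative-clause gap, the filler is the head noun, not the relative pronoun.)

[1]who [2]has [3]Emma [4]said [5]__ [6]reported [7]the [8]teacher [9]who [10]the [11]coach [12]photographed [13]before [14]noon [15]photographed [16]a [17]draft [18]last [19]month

1

The marked gap is the subject of "reported".
Its filler is the fronted wh-phrase "who", at word 1.
(The other dependency links word 8 to a gap after word 12.)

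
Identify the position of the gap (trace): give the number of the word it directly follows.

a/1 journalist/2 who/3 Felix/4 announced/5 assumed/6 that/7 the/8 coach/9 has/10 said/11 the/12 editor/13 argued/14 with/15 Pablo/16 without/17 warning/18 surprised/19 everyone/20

The displaced element is "a journalist" (word 2).
It is linked across 1 clause boundary (Ø).
It functions as the subject of "assumed", so the gap sits immediately after word 5 ("announced").
Base order: Felix announced that a journalist assumed that the coach has said the editor argued with Pablo without warning.

5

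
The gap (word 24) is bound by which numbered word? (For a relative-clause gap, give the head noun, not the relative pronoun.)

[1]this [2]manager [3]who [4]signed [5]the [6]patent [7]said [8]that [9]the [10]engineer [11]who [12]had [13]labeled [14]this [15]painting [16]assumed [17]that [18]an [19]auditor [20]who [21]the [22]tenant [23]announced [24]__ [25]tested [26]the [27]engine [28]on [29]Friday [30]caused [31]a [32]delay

19

The gap at 24 is the subject of "tested", inside a relative clause.
The relative pronoun is "who" (word 20); it is bound by the head noun immediately before it.
Its filler is the head noun "auditor", at word 19.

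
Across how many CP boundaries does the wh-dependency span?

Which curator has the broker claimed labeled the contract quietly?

"which curator" is extracted from the subject of "labeled".
Boundaries crossed, outermost first: [Ø] — 1 in total.

1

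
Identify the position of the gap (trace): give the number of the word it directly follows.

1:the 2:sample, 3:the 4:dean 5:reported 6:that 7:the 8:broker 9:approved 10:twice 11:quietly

The displaced element is "the sample" (word 2).
It is linked across 1 clause boundary (that).
It functions as the direct object of "approved", so the gap sits immediately after word 9 ("approved").
Base order: The dean reported that the broker approved the sample twice quietly.

9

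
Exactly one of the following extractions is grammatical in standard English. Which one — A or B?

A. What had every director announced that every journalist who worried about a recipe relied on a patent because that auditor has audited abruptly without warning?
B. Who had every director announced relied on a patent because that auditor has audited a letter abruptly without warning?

In A, the wh-phrase is extracted from inside an adjunct island (introduced by "because"), which blocks movement.
In B, the extraction path crosses only that-complement boundaries, which are transparent.
So B is grammatical.

B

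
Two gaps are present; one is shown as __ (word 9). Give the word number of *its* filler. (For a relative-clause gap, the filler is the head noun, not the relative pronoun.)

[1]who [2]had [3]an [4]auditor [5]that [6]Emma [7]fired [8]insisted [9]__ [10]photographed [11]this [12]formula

1

The marked gap is the subject of "photographed".
Its filler is the fronted wh-phrase "who", at word 1.
(The other dependency links word 4 to a gap after word 7.)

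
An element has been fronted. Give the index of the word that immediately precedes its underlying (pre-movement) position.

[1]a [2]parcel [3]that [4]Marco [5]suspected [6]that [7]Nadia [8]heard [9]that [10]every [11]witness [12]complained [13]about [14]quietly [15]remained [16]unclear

The displaced element is "a parcel" (word 2).
It is linked across 2 clause boundaries (that → that).
It functions as the object of the preposition "about" of "complained", so the gap sits immediately after word 13 ("about").
Base order: Marco suspected that Nadia heard that every witness complained about a parcel quietly.

13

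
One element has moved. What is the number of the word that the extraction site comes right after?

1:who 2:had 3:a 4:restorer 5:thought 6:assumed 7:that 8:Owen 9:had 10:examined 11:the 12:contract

The displaced element is "who" (word 1).
It is linked across 1 clause boundary (Ø).
It functions as the subject of "assumed", so the gap sits immediately after word 5 ("thought").
Base order: A restorer had thought that who assumed that Owen had examined the contract.

5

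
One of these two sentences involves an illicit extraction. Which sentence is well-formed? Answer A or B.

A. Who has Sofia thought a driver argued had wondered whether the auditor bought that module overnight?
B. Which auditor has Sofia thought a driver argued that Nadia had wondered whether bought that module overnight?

In B, the wh-phrase is extracted from inside a wh-island (introduced by "whether"), which blocks movement.
In A, the extraction path crosses only that-complement boundaries, which are transparent.
So A is grammatical.

A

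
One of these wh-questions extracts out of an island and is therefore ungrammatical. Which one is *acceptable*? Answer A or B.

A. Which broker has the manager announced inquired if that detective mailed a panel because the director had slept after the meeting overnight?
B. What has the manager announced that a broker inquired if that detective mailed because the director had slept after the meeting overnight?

In B, the wh-phrase is extracted from inside a wh-island (introduced by "if"), which blocks movement.
In A, the extraction path crosses only that-complement boundaries, which are transparent.
So A is grammatical.

A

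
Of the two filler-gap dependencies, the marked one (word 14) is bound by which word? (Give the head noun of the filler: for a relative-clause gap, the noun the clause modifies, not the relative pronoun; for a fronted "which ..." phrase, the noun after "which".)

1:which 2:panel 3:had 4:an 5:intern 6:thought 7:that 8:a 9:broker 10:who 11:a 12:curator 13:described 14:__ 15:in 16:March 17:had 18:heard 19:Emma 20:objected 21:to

9

The marked gap is inside the relative clause, the direct object of "described".
Its filler is the head noun "broker" (via "who"), at word 9.
(The other dependency links word 2 to a gap after word 21.)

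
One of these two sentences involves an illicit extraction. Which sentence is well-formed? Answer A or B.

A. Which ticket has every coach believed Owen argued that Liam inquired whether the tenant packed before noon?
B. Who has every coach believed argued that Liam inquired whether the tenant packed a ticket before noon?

In A, the wh-phrase is extracted from inside a wh-island (introduced by "whether"), which blocks movement.
In B, the extraction path crosses only that-complement boundaries, which are transparent.
So B is grammatical.

B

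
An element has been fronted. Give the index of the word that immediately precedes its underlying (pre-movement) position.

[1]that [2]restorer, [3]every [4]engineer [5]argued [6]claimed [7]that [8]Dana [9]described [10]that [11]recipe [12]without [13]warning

The displaced element is "that restorer" (word 2).
It is linked across 1 clause boundary (Ø).
It functions as the subject of "claimed", so the gap sits immediately after word 5 ("argued").
Base order: Every engineer argued that restorer claimed that Dana described that recipe without warning.

5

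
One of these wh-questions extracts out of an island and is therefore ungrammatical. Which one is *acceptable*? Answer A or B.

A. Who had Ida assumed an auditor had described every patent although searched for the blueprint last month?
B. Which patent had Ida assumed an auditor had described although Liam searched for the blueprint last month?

B

In A, the wh-phrase is extracted from inside an adjunct island (introduced by "although"), which blocks movement.
In B, the extraction path crosses only that-complement boundaries, which are transparent.
So B is grammatical.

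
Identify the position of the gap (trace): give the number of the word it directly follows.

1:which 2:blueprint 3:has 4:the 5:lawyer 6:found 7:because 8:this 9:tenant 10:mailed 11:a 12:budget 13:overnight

6

The displaced element is "which blueprint" (word 2).
It functions as the direct object of "found", so the gap sits immediately after word 6 ("found").
Base order: The lawyer has found which blueprint because this tenant mailed a budget overnight.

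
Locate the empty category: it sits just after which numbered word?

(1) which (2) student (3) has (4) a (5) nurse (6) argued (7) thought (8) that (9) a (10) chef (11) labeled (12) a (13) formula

The displaced element is "which student" (word 2).
It is linked across 1 clause boundary (Ø).
It functions as the subject of "thought", so the gap sits immediately after word 6 ("argued").
Base order: A nurse has argued that which student thought that a chef labeled a formula.

6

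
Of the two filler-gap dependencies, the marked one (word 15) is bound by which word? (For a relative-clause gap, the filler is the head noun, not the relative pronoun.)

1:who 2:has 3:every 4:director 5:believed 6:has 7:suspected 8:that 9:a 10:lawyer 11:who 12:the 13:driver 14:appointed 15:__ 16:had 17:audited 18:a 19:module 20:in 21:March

The marked gap is inside the relative clause, the direct object of "appointed".
Its filler is the head noun "lawyer" (via "who"), at word 10.
(The other dependency links word 1 to a gap after word 5.)

10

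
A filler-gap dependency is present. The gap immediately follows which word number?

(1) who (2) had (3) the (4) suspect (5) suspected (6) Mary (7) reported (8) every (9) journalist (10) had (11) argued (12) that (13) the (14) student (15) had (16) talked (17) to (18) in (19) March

17

The displaced element is "who" (word 1).
It is linked across 3 clause boundaries (Ø → Ø → that).
It functions as the object of the preposition "to" of "talked", so the gap sits immediately after word 17 ("to").
Base order: The suspect had suspected Mary reported every journalist had argued that the student had talked to who in March.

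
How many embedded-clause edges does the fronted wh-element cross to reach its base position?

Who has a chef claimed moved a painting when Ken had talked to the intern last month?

1

"who" is extracted from the subject of "moved".
Boundaries crossed, outermost first: [Ø] — 1 in total.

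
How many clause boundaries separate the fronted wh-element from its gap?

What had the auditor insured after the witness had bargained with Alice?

0

"what" originates inside the matrix clause — no clause boundary is crossed.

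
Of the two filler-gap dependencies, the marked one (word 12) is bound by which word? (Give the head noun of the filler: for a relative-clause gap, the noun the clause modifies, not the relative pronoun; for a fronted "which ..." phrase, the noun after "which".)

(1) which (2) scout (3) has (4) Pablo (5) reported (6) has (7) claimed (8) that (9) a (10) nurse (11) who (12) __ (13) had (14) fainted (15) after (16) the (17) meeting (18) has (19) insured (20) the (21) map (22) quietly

10

The marked gap is inside the relative clause, the subject of "fainted".
Its filler is the head noun "nurse" (via "who"), at word 10.
(The other dependency links word 2 to a gap after word 5.)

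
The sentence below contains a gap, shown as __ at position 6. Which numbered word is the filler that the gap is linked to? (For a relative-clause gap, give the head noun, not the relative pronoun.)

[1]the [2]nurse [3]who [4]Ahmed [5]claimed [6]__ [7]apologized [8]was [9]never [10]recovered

2

The gap at 6 is the subject of "apologized", inside a relative clause.
The relative pronoun is "who" (word 3); it is bound by the head noun immediately before it.
Its filler is the head noun "nurse", at word 2.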